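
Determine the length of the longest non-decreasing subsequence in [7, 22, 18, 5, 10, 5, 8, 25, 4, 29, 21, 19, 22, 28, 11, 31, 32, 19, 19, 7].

Scanning left to right, the best length ending at each element is: 7→1, 22→2, 18→2, 5→1, 10→2, 5→2, 8→3, 25→4, 4→1, 29→5, 21→4, 19→4, 22→5, 28→6, 11→4, 31→7, 32→8, 19→5, 19→6, 7→3.
So the longest non-decreasing subsequence has length 8, e.g. 5, 5, 8, 21, 22, 28, 31, 32.

8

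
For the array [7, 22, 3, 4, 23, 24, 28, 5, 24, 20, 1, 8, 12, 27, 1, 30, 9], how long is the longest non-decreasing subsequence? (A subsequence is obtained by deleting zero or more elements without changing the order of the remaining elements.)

One longest non-decreasing subsequence is 7, 22, 23, 24, 24, 27, 30 (positions 1,2,5,6,9,14,16), of length 7; no longer one exists.

7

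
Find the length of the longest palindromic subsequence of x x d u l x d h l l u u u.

5

One longest palindromic subsequence is ulllu (positions 4,5,9,10,13); it reads the same forward and backward, and the interval DP gives dp[1][13] = 5.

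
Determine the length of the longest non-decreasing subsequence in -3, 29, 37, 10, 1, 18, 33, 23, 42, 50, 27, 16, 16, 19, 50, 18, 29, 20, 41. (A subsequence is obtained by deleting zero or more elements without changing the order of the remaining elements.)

7

One longest non-decreasing subsequence is -3, 10, 18, 33, 42, 50, 50 (positions 1,4,6,7,9,10,15), of length 7; no longer one exists.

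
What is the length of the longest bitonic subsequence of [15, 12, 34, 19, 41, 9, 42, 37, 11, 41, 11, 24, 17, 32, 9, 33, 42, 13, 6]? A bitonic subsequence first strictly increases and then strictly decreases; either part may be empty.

One longest bitonic subsequence is 15, 34, 41, 42, 41, 24, 17, 13, 6 (positions 1,3,5,7,10,12,13,18,19): it rises to 42 then falls. Length 9 is optimal.

9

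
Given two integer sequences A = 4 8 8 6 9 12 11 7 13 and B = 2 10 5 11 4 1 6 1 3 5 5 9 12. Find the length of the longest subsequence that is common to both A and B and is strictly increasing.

For each value that appears in both, track the longest common increasing run ending there.
The best achievable length is 4; one witness is 4, 6, 9, 12 (A-positions 1,4,5,6, B-positions 5,7,12,13).

4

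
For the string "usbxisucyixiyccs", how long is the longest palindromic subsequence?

Using dp[i][j] = 2 + dp[i+1][j−1] if the ends match, else max(dp[i+1][j], dp[i][j−1]):
dp[1][16] = 9. A witness is scyixiycs at positions 2,8,9,10,11,12,13,15,16.

9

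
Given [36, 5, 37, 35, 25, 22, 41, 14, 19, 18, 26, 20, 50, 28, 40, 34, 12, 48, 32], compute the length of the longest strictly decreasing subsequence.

7

Let dp[i] be the longest decreasing subsequence ending at position i. Then dp = [1, 2, 1, 2, 3, 4, 1, 5, 5, 6, 3, 5, 1, 3, 2, 3, 7, 2, 4].
The maximum is 7; one witness is 36, 35, 25, 22, 19, 18, 12 at positions 1,4,5,6,9,10,17.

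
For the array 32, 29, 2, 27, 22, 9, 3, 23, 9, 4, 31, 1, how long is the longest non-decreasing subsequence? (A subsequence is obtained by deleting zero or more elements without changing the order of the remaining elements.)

Scanning left to right, the best length ending at each element is: 32→1, 29→1, 2→1, 27→2, 22→2, 9→2, 3→2, 23→3, 9→3, 4→3, 31→4, 1→1.
So the longest non-decreasing subsequence has length 4, e.g. 2, 22, 23, 31.

4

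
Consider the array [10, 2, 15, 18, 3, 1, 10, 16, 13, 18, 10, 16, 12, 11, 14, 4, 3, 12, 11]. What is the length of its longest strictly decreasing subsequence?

Let dp[i] be the longest decreasing subsequence ending at position i. Then dp = [1, 2, 1, 1, 2, 3, 2, 2, 3, 1, 4, 2, 4, 5, 3, 6, 7, 4, 5].
The maximum is 7; one witness is 18, 16, 13, 12, 11, 4, 3 at positions 4,8,9,13,14,16,17.

7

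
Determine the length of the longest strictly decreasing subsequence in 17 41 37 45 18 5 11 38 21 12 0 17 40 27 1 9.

5

Scanning left to right, the best length ending at each element is: 17→1, 41→1, 37→2, 45→1, 18→3, 5→4, 11→4, 38→2, 21→3, 12→4, 0→5, 17→4, 40→2, 27→3, 1→5, 9→5.
So the longest decreasing subsequence has length 5, e.g. 41, 37, 18, 5, 0.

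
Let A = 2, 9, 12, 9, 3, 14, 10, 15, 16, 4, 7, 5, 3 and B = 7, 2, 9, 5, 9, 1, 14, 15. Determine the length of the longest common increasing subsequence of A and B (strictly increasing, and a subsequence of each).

A longest common strictly increasing subsequence is 2, 9, 14, 15 (length 4); it appears in order in both A and B, and no longer such subsequence exists.

4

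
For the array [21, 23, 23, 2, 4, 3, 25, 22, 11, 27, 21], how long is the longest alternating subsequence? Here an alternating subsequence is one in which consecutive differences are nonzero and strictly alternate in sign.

9

A longest alternating subsequence is 21, 23, 2, 4, 3, 25, 22, 27, 21 (positions 1,2,4,5,6,7,8,10,11); its 8 consecutive differences strictly alternate in sign, and length 9 is optimal.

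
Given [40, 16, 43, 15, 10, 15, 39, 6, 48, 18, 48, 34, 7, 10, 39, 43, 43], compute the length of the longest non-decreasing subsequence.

Let dp[i] be the longest non-decreasing subsequence ending at position i. Then dp = [1, 1, 2, 1, 1, 2, 3, 1, 4, 3, 5, 4, 2, 3, 5, 6, 7].
The maximum is 7; one witness is 15, 15, 18, 34, 39, 43, 43 at positions 4,6,10,12,15,16,17.

7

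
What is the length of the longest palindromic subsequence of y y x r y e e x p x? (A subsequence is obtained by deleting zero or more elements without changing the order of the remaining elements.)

Using dp[i][j] = 2 + dp[i+1][j−1] if the ends match, else max(dp[i+1][j], dp[i][j−1]):
dp[1][10] = 4. A witness is xeex at positions 3,6,7,10.

4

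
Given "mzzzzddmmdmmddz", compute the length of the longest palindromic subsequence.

One longest palindromic subsequence is zddmmdmmddz (positions 2,6,7,8,9,10,11,12,13,14,15); it reads the same forward and backward, and the interval DP gives dp[1][15] = 11.

11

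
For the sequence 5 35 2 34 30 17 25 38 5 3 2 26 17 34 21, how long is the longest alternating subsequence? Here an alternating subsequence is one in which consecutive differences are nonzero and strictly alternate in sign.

A longest alternating subsequence is 5, 35, 2, 34, 17, 25, 5, 26, 17, 34, 21 (positions 1,2,3,4,6,7,9,12,13,14,15); its 10 consecutive differences strictly alternate in sign, and length 11 is optimal.

11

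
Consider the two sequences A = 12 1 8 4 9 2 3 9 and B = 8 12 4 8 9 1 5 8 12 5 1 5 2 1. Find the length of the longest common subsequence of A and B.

Backtracking the LCS table gives one alignment: 12 (A1,B2) → 1 (A2,B6) → 8 (A3,B8) → 2 (A6,B13).
So the longest common subsequence has length 4.

4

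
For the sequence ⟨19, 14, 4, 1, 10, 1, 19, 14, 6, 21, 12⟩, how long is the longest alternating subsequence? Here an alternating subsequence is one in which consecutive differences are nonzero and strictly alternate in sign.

Track the best alternating length ending on an up-step vs a down-step at each position: up/down = 1/1, 1/2, 1/2, 1/2, 3/2, 1/4, 5/1, 5/6, 5/6, 7/1, 7/8.
The maximum over both is 8; one such subsequence is 19, 4, 10, 1, 19, 14, 21, 12.

8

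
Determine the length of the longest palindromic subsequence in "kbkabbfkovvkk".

6

Using dp[i][j] = 2 + dp[i+1][j−1] if the ends match, else max(dp[i+1][j], dp[i][j−1]):
dp[1][13] = 6. A witness is kkvvkk at positions 1,3,10,11,12,13.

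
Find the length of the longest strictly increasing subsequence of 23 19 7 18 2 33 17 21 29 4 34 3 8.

Scanning left to right, the best length ending at each element is: 23→1, 19→1, 7→1, 18→2, 2→1, 33→3, 17→2, 21→3, 29→4, 4→2, 34→5, 3→2, 8→3.
So the longest increasing subsequence has length 5, e.g. 7, 18, 21, 29, 34.

5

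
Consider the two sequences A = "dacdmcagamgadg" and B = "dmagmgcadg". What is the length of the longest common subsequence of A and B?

A longest common subsequence is dmagmgadg (length 9); the LCS DP confirms no longer common subsequence exists.

9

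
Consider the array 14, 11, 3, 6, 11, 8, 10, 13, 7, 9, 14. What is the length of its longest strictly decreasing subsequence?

Scanning left to right, the best length ending at each element is: 14→1, 11→2, 3→3, 6→3, 11→2, 8→3, 10→3, 13→2, 7→4, 9→4, 14→1.
So the longest decreasing subsequence has length 4, e.g. 14, 11, 8, 7.

4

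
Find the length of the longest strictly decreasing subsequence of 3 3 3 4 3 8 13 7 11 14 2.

Let dp[i] be the longest decreasing subsequence ending at position i. Then dp = [1, 1, 1, 1, 2, 1, 1, 2, 2, 1, 3].
The maximum is 3; one witness is 4, 3, 2 at positions 4,5,11.

3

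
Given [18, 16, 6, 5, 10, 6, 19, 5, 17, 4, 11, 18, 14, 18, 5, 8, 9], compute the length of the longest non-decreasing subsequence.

5

Let dp[i] be the longest non-decreasing subsequence ending at position i. Then dp = [1, 1, 1, 1, 2, 2, 3, 2, 3, 1, 3, 4, 4, 5, 3, 4, 5].
The maximum is 5; one witness is 6, 10, 17, 18, 18 at positions 3,5,9,12,14.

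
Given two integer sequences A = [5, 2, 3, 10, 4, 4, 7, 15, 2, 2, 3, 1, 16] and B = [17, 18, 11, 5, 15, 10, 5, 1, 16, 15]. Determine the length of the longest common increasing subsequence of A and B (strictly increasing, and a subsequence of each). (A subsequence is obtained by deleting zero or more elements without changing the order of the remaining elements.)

3

For each value that appears in both, track the longest common increasing run ending there.
The best achievable length is 3; one witness is 5, 15, 16 (A-positions 1,8,13, B-positions 4,5,9).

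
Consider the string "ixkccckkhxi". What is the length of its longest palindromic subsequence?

Using dp[i][j] = 2 + dp[i+1][j−1] if the ends match, else max(dp[i+1][j], dp[i][j−1]):
dp[1][11] = 9. A witness is ixkccckxi at positions 1,2,3,4,5,6,8,10,11.

9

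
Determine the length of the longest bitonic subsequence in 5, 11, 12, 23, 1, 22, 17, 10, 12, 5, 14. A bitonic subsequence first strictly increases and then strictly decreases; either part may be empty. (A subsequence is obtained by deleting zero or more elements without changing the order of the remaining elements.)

Let inc[i] be the LIS ending at i and dec[i] the longest strictly decreasing subsequence starting at i. inc = [1, 2, 3, 4, 1, 4, 4, 2, 3, 2, 4], dec = [2, 3, 3, 5, 1, 4, 3, 2, 2, 1, 1].
max_i inc[i]+dec[i]−1 = 8, with one witness 5, 11, 12, 23, 22, 17, 12, 5.

8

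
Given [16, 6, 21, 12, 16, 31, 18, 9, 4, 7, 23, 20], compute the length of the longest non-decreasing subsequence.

5

One longest non-decreasing subsequence is 6, 12, 16, 18, 23 (positions 2,4,5,7,11), of length 5; no longer one exists.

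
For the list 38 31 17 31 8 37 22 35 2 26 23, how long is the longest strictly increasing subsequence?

3

One longest increasing subsequence is 17, 31, 37 (positions 3,4,6), of length 3; no longer one exists.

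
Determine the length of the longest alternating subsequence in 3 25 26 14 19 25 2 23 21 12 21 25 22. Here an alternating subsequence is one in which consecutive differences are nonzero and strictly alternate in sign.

9

Track the best alternating length ending on an up-step vs a down-step at each position: up/down = 1/1, 2/1, 2/1, 2/3, 4/3, 4/3, 1/5, 6/5, 6/7, 6/7, 8/7, 8/3, 8/9.
The maximum over both is 9; one such subsequence is 3, 25, 14, 19, 2, 23, 21, 25, 22.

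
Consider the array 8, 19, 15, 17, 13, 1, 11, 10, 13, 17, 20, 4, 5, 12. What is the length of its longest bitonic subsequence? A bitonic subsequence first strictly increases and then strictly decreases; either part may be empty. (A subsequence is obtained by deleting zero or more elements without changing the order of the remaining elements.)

Let inc[i] be the LIS ending at i and dec[i] the longest strictly decreasing subsequence starting at i. inc = [1, 2, 2, 3, 2, 1, 2, 2, 3, 4, 5, 2, 3, 4], dec = [2, 6, 5, 5, 4, 1, 3, 2, 2, 2, 2, 1, 1, 1].
max_i inc[i]+dec[i]−1 = 7, with one witness 8, 19, 17, 13, 11, 10, 5.

7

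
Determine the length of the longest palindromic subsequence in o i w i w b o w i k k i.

Using dp[i][j] = 2 + dp[i+1][j−1] if the ends match, else max(dp[i+1][j], dp[i][j−1]):
dp[1][12] = 7. A witness is iiwowii at positions 2,4,5,7,8,9,12.

7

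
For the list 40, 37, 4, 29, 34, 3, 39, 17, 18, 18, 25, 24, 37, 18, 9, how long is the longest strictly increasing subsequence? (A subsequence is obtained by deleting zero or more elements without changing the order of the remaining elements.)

One longest increasing subsequence is 4, 17, 18, 25, 37 (positions 3,8,9,11,13), of length 5; no longer one exists.

5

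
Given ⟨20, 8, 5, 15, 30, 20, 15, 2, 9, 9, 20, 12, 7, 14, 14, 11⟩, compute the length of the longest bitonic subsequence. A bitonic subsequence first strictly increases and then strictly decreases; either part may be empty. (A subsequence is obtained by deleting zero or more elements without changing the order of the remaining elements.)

One longest bitonic subsequence is 8, 15, 30, 20, 15, 14, 11 (positions 2,4,5,6,7,15,16): it rises to 30 then falls. Length 7 is optimal.

7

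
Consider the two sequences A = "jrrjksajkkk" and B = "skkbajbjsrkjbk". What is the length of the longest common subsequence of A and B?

Backtracking the LCS table gives one alignment: j (A1,B8) → r (A3,B10) → k (A5,B11) → j (A8,B12) → k (A11,B14).
So the longest common subsequence has length 5.

5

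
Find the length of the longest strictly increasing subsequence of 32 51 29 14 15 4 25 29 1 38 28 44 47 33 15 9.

One longest increasing subsequence is 14, 15, 25, 29, 38, 44, 47 (positions 4,5,7,8,10,12,13), of length 7; no longer one exists.

7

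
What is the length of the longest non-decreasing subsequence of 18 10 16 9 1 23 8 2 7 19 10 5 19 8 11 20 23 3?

Scanning left to right, the best length ending at each element is: 18→1, 10→1, 16→2, 9→1, 1→1, 23→3, 8→2, 2→2, 7→3, 19→4, 10→4, 5→3, 19→5, 8→4, 11→5, 20→6, 23→7, 3→3.
So the longest non-decreasing subsequence has length 7, e.g. 1, 2, 7, 19, 19, 20, 23.

7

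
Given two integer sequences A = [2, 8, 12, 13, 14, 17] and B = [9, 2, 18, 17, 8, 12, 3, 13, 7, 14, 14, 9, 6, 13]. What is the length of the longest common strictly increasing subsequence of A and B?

5

A longest common strictly increasing subsequence is 2, 8, 12, 13, 14 (length 5); it appears in order in both A and B, and no longer such subsequence exists.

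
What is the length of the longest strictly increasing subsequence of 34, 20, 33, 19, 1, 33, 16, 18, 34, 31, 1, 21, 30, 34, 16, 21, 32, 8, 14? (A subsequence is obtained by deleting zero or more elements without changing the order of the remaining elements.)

Let dp[i] be the longest increasing subsequence ending at position i. Then dp = [1, 1, 2, 1, 1, 2, 2, 3, 4, 4, 1, 4, 5, 6, 2, 4, 6, 2, 3].
The maximum is 6; one witness is 1, 16, 18, 21, 30, 34 at positions 5,7,8,12,13,14.

6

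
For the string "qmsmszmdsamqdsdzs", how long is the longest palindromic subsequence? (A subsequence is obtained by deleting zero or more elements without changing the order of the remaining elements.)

One longest palindromic subsequence is szdsdsdzs (positions 3,6,8,9,13,14,15,16,17); it reads the same forward and backward, and the interval DP gives dp[1][17] = 9.

9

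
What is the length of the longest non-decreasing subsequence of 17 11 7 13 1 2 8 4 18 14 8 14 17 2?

Let dp[i] be the longest non-decreasing subsequence ending at position i. Then dp = [1, 1, 1, 2, 1, 2, 3, 3, 4, 4, 4, 5, 6, 3].
The maximum is 6; one witness is 1, 2, 8, 14, 14, 17 at positions 5,6,7,10,12,13.

6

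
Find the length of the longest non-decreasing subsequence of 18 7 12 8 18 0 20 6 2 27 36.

6

Let dp[i] be the longest non-decreasing subsequence ending at position i. Then dp = [1, 1, 2, 2, 3, 1, 4, 2, 2, 5, 6].
The maximum is 6; one witness is 7, 12, 18, 20, 27, 36 at positions 2,3,5,7,10,11.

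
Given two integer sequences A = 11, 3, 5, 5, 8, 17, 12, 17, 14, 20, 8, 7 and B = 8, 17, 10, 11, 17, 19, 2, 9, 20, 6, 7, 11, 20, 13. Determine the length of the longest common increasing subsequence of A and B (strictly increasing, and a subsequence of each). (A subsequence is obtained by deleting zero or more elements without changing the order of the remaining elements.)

For each value that appears in both, track the longest common increasing run ending there.
The best achievable length is 3; one witness is 8, 17, 20 (A-positions 5,6,10, B-positions 1,2,9).

3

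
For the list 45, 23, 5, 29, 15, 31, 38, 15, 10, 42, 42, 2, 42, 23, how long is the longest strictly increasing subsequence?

5

Let dp[i] be the longest increasing subsequence ending at position i. Then dp = [1, 1, 1, 2, 2, 3, 4, 2, 2, 5, 5, 1, 5, 3].
The maximum is 5; one witness is 23, 29, 31, 38, 42 at positions 2,4,6,7,10.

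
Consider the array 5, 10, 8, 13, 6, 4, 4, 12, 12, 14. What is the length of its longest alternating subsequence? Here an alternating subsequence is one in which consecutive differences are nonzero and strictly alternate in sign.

A longest alternating subsequence is 5, 10, 8, 13, 6, 12 (positions 1,2,3,4,5,8); its 5 consecutive differences strictly alternate in sign, and length 6 is optimal.

6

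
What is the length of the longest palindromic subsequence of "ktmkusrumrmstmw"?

7

One longest palindromic subsequence is msmrmsm (positions 3,6,9,10,11,12,14); it reads the same forward and backward, and the interval DP gives dp[1][15] = 7.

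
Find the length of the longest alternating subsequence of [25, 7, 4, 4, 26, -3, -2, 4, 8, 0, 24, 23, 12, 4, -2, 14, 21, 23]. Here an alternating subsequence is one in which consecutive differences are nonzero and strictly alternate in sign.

Track the best alternating length ending on an up-step vs a down-step at each position: up/down = 1/1, 1/2, 1/2, 1/2, 3/1, 1/4, 5/4, 5/4, 5/4, 5/6, 7/4, 7/8, 7/8, 7/8, 5/8, 9/8, 9/8, 9/8.
The maximum over both is 9; one such subsequence is 25, 7, 26, -3, 4, 0, 24, 12, 14.

9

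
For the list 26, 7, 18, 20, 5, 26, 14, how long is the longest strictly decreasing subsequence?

3

Scanning left to right, the best length ending at each element is: 26→1, 7→2, 18→2, 20→2, 5→3, 26→1, 14→3.
So the longest decreasing subsequence has length 3, e.g. 26, 7, 5.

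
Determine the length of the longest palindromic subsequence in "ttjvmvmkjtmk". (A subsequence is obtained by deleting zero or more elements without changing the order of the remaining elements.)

Using dp[i][j] = 2 + dp[i+1][j−1] if the ends match, else max(dp[i+1][j], dp[i][j−1]):
dp[1][12] = 7. A witness is tjmvmjt at positions 2,3,5,6,7,9,10.

7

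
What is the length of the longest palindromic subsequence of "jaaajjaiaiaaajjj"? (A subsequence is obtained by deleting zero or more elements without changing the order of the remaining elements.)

One longest palindromic subsequence is jjjaaaaajjj (positions 1,5,6,7,9,11,12,13,14,15,16); it reads the same forward and backward, and the interval DP gives dp[1][16] = 11.

11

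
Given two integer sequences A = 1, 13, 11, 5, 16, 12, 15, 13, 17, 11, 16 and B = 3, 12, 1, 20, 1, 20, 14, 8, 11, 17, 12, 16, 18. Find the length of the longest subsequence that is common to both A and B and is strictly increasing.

4

For each value that appears in both, track the longest common increasing run ending there.
The best achievable length is 4; one witness is 1, 11, 12, 16 (A-positions 1,3,6,11, B-positions 3,9,11,12).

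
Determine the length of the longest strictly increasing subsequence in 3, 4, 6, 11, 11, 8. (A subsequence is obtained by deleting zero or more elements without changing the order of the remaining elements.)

One longest increasing subsequence is 3, 4, 6, 11 (positions 1,2,3,4), of length 4; no longer one exists.

4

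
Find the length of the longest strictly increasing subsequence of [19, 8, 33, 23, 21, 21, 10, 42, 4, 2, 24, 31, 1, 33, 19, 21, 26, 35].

One longest increasing subsequence is 19, 23, 24, 31, 33, 35 (positions 1,4,11,12,14,18), of length 6; no longer one exists.

6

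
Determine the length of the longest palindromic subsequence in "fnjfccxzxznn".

5

Using dp[i][j] = 2 + dp[i+1][j−1] if the ends match, else max(dp[i+1][j], dp[i][j−1]):
dp[1][12] = 5. A witness is nzxzn at positions 2,8,9,10,12.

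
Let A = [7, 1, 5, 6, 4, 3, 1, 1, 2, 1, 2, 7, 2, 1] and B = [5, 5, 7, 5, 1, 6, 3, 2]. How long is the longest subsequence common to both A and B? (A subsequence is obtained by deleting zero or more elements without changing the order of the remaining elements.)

Backtracking the LCS table gives one alignment: 7 (A1,B3) → 1 (A2,B5) → 6 (A4,B6) → 3 (A6,B7) → 2 (A13,B8).
So the longest common subsequence has length 5.

5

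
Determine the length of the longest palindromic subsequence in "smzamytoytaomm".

Using dp[i][j] = 2 + dp[i+1][j−1] if the ends match, else max(dp[i+1][j], dp[i][j−1]):
dp[1][14] = 7. A witness is mmoaomm at positions 2,5,8,11,12,13,14.

7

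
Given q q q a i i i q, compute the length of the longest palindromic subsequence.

One longest palindromic subsequence is qiiiq (positions 1,5,6,7,8); it reads the same forward and backward, and the interval DP gives dp[1][8] = 5.

5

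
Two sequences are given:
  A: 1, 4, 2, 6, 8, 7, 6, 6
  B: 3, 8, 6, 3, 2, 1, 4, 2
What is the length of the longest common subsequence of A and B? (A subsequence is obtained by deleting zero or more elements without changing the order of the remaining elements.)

3

Backtracking the LCS table gives one alignment: 1 (A1,B6) → 4 (A2,B7) → 2 (A3,B8).
So the longest common subsequence has length 3.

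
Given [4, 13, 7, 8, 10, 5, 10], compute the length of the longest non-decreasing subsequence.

One longest non-decreasing subsequence is 4, 7, 8, 10, 10 (positions 1,3,4,5,7), of length 5; no longer one exists.

5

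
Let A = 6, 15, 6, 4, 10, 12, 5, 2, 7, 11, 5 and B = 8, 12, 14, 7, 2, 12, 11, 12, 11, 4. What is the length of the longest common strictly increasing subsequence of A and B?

For each value that appears in both, track the longest common increasing run ending there.
The best achievable length is 2; one witness is 7, 11 (A-positions 9,10, B-positions 4,7).

2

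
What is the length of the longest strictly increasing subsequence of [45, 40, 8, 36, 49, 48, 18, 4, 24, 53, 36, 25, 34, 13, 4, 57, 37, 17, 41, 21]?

7

One longest increasing subsequence is 8, 18, 24, 25, 34, 37, 41 (positions 3,7,9,12,13,17,19), of length 7; no longer one exists.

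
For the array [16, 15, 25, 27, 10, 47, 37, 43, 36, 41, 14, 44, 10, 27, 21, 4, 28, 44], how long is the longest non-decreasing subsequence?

One longest non-decreasing subsequence is 16, 25, 27, 37, 43, 44, 44 (positions 1,3,4,7,8,12,18), of length 7; no longer one exists.

7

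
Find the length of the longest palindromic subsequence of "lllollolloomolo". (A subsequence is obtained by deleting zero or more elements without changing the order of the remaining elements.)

Using dp[i][j] = 2 + dp[i+1][j−1] if the ends match, else max(dp[i+1][j], dp[i][j−1]):
dp[1][15] = 10. A witness is lllollolll at positions 1,2,3,4,5,6,7,8,9,14.

10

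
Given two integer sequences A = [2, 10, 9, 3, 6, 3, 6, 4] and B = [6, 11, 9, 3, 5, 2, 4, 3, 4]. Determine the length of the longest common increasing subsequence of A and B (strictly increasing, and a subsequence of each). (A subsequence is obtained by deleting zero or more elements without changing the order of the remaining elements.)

For each value that appears in both, track the longest common increasing run ending there.
The best achievable length is 3; one witness is 2, 3, 4 (A-positions 1,4,8, B-positions 6,8,9).

3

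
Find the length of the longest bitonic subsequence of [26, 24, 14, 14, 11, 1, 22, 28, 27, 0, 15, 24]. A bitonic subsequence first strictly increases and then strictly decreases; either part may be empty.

One longest bitonic subsequence is 26, 24, 14, 11, 1, 0 (positions 1,2,4,5,6,10): it rises to 26 then falls. Length 6 is optimal.

6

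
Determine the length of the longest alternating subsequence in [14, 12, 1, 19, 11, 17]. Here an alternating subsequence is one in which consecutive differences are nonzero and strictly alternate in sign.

A longest alternating subsequence is 14, 12, 19, 11, 17 (positions 1,2,4,5,6); its 4 consecutive differences strictly alternate in sign, and length 5 is optimal.

5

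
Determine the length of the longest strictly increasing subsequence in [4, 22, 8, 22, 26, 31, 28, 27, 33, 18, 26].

One longest increasing subsequence is 4, 8, 22, 26, 31, 33 (positions 1,3,4,5,6,9), of length 6; no longer one exists.

6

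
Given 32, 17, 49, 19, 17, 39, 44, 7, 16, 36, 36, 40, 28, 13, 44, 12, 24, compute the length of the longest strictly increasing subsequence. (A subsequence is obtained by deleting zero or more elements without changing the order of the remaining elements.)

Scanning left to right, the best length ending at each element is: 32→1, 17→1, 49→2, 19→2, 17→1, 39→3, 44→4, 7→1, 16→2, 36→3, 36→3, 40→4, 28→3, 13→2, 44→5, 12→2, 24→3.
So the longest increasing subsequence has length 5, e.g. 17, 19, 39, 40, 44.

5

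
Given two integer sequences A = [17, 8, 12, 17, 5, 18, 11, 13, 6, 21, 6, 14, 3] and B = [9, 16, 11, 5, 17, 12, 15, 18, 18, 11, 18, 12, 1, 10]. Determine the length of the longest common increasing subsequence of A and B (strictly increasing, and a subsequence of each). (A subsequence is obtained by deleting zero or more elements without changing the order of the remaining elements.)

A longest common strictly increasing subsequence is 5, 18 (length 2); it appears in order in both A and B, and no longer such subsequence exists.

2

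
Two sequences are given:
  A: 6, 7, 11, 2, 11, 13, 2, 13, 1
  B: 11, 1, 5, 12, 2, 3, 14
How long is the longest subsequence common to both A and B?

2

Backtracking the LCS table gives one alignment: 11 (A3,B1) → 2 (A4,B5).
So the longest common subsequence has length 2.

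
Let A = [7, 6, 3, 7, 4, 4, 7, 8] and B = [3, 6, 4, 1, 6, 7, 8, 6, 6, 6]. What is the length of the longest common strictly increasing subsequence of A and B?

4

A longest common strictly increasing subsequence is 3, 4, 7, 8 (length 4); it appears in order in both A and B, and no longer such subsequence exists.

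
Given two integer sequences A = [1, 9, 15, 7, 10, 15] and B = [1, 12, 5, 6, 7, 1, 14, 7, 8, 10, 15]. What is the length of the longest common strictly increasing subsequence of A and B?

4

For each value that appears in both, track the longest common increasing run ending there.
The best achievable length is 4; one witness is 1, 7, 10, 15 (A-positions 1,4,5,6, B-positions 1,5,10,11).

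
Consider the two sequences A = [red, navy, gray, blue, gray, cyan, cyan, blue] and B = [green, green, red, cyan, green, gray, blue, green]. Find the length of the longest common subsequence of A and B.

A longest common subsequence is red, gray, blue (length 3); the LCS DP confirms no longer common subsequence exists.

3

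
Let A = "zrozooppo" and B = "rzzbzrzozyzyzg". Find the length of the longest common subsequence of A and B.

4

A longest common subsequence is zroz (length 4); the LCS DP confirms no longer common subsequence exists.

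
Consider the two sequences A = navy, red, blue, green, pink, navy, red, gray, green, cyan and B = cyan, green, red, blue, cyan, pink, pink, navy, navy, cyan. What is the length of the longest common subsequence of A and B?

Backtracking the LCS table gives one alignment: red (A2,B3) → blue (A3,B4) → pink (A5,B7) → navy (A6,B9) → cyan (A10,B10).
So the longest common subsequence has length 5.

5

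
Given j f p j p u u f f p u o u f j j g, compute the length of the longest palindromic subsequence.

One longest palindromic subsequence is jjuuffuujj (positions 1,4,6,7,8,9,11,13,15,16); it reads the same forward and backward, and the interval DP gives dp[1][17] = 10.

10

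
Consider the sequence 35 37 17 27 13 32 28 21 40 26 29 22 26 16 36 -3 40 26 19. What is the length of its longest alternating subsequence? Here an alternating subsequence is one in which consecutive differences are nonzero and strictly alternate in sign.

Track the best alternating length ending on an up-step vs a down-step at each position: up/down = 1/1, 2/1, 1/3, 4/3, 1/5, 6/3, 6/7, 6/7, 8/1, 8/9, 10/9, 8/11, 12/11, 6/13, 14/9, 1/15, 16/1, 16/17, 16/17.
The maximum over both is 17; one such subsequence is 35, 37, 17, 27, 13, 32, 28, 40, 26, 29, 22, 26, 16, 36, -3, 40, 26.

17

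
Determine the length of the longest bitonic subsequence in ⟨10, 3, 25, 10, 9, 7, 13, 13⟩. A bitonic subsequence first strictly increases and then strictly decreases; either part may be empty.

5

One longest bitonic subsequence is 10, 25, 10, 9, 7 (positions 1,3,4,5,6): it rises to 25 then falls. Length 5 is optimal.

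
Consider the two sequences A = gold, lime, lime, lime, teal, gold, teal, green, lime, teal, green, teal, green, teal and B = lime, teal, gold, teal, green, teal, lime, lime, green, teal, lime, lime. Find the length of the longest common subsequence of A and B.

Backtracking the LCS table gives one alignment: lime (A4,B1) → teal (A5,B2) → gold (A6,B3) → teal (A7,B4) → green (A8,B5) → lime (A9,B8) → green (A11,B9) → teal (A12,B10).
So the longest common subsequence has length 8.

8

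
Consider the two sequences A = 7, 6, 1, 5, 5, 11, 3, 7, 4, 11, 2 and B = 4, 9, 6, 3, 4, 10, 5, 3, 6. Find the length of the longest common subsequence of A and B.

Backtracking the LCS table gives one alignment: 6 (A2,B3) → 5 (A5,B7) → 3 (A7,B8).
So the longest common subsequence has length 3.

3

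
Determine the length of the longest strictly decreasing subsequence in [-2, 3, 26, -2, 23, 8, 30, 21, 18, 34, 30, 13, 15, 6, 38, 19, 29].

Scanning left to right, the best length ending at each element is: -2→1, 3→1, 26→1, -2→2, 23→2, 8→3, 30→1, 21→3, 18→4, 34→1, 30→2, 13→5, 15→5, 6→6, 38→1, 19→4, 29→3.
So the longest decreasing subsequence has length 6, e.g. 26, 23, 21, 18, 13, 6.

6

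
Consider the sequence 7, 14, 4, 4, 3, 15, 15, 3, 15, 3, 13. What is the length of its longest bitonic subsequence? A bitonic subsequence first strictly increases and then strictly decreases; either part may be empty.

4

One longest bitonic subsequence is 7, 14, 4, 3 (positions 1,2,4,10): it rises to 14 then falls. Length 4 is optimal.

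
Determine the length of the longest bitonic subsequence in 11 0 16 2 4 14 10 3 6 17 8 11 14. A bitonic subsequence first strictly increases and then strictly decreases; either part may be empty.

Let inc[i] be the LIS ending at i and dec[i] the longest strictly decreasing subsequence starting at i. inc = [1, 1, 2, 2, 3, 4, 4, 3, 4, 5, 5, 6, 7], dec = [3, 1, 4, 1, 2, 3, 2, 1, 1, 2, 1, 1, 1].
max_i inc[i]+dec[i]−1 = 7, with one witness 0, 2, 4, 6, 8, 11, 14.

7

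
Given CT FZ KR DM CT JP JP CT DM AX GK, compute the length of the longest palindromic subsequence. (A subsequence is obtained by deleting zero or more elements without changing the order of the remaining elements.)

6

One longest palindromic subsequence is DM CT JP JP CT DM (positions 4,5,6,7,8,9); it reads the same forward and backward, and the interval DP gives dp[1][11] = 6.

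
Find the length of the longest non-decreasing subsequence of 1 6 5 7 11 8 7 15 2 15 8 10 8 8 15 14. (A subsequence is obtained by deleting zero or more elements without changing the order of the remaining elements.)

One longest non-decreasing subsequence is 1, 6, 7, 8, 8, 8, 8, 15 (positions 1,2,4,6,11,13,14,15), of length 8; no longer one exists.

8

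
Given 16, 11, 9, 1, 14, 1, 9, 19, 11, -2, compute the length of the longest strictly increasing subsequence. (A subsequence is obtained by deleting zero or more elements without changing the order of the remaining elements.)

Scanning left to right, the best length ending at each element is: 16→1, 11→1, 9→1, 1→1, 14→2, 1→1, 9→2, 19→3, 11→3, -2→1.
So the longest increasing subsequence has length 3, e.g. 11, 14, 19.

3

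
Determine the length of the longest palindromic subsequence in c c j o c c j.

Using dp[i][j] = 2 + dp[i+1][j−1] if the ends match, else max(dp[i+1][j], dp[i][j−1]):
dp[1][7] = 5. A witness is ccocc at positions 1,2,4,5,6.

5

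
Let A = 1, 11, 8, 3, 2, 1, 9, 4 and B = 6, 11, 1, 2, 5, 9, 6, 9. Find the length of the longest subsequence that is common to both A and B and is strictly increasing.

For each value that appears in both, track the longest common increasing run ending there.
The best achievable length is 3; one witness is 1, 2, 9 (A-positions 1,5,7, B-positions 3,4,6).

3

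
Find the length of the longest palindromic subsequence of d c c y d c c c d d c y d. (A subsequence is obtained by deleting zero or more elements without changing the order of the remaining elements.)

One longest palindromic subsequence is dydcccdyd (positions 1,4,5,6,7,8,10,12,13); it reads the same forward and backward, and the interval DP gives dp[1][13] = 9.

9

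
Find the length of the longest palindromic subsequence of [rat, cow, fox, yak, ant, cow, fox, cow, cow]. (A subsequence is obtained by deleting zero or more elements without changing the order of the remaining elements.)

5

One longest palindromic subsequence is cow cow fox cow cow (positions 2,6,7,8,9); it reads the same forward and backward, and the interval DP gives dp[1][9] = 5.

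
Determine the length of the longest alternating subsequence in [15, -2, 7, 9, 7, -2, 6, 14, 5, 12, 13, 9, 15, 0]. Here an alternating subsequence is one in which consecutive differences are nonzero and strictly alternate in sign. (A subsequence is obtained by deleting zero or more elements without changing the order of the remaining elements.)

10

Track the best alternating length ending on an up-step vs a down-step at each position: up/down = 1/1, 1/2, 3/2, 3/2, 3/4, 1/4, 5/4, 5/2, 5/6, 7/6, 7/6, 7/8, 9/1, 5/10.
The maximum over both is 10; one such subsequence is 15, -2, 7, -2, 6, 5, 12, 9, 15, 0.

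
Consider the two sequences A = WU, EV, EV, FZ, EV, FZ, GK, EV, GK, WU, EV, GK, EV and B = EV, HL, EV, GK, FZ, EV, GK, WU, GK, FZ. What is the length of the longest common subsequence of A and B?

7

A longest common subsequence is EV, EV, FZ, EV, GK, WU, GK (length 7); the LCS DP confirms no longer common subsequence exists.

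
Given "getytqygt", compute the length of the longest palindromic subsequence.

5

Using dp[i][j] = 2 + dp[i+1][j−1] if the ends match, else max(dp[i+1][j], dp[i][j−1]):
dp[1][9] = 5. A witness is tyqyt at positions 3,4,6,7,9.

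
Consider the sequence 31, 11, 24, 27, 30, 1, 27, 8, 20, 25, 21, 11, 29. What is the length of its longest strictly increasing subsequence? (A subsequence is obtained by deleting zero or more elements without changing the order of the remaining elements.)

5

Let dp[i] be the longest increasing subsequence ending at position i. Then dp = [1, 1, 2, 3, 4, 1, 3, 2, 3, 4, 4, 3, 5].
The maximum is 5; one witness is 1, 8, 20, 25, 29 at positions 6,8,9,10,13.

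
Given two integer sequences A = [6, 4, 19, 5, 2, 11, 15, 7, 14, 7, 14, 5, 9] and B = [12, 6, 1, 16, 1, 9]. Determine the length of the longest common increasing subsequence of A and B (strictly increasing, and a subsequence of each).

2

A longest common strictly increasing subsequence is 6, 9 (length 2); it appears in order in both A and B, and no longer such subsequence exists.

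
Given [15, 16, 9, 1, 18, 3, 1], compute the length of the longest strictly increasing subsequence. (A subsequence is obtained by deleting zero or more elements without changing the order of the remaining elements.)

One longest increasing subsequence is 15, 16, 18 (positions 1,2,5), of length 3; no longer one exists.

3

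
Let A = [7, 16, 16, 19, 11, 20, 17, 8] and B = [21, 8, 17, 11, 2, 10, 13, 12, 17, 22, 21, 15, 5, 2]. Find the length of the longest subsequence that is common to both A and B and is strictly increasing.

2

For each value that appears in both, track the longest common increasing run ending there.
The best achievable length is 2; one witness is 11, 17 (A-positions 5,7, B-positions 4,9).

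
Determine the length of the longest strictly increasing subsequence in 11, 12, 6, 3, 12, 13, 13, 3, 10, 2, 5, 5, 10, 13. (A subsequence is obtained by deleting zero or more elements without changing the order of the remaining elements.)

4

One longest increasing subsequence is 3, 5, 10, 13 (positions 4,11,13,14), of length 4; no longer one exists.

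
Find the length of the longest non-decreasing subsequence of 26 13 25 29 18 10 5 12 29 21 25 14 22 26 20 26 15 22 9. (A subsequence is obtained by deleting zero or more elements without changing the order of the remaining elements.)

Scanning left to right, the best length ending at each element is: 26→1, 13→1, 25→2, 29→3, 18→2, 10→1, 5→1, 12→2, 29→4, 21→3, 25→4, 14→3, 22→4, 26→5, 20→4, 26→6, 15→4, 22→5, 9→2.
So the longest non-decreasing subsequence has length 6, e.g. 13, 18, 21, 25, 26, 26.

6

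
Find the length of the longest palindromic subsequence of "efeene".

4

Using dp[i][j] = 2 + dp[i+1][j−1] if the ends match, else max(dp[i+1][j], dp[i][j−1]):
dp[1][6] = 4. A witness is eeee at positions 1,3,4,6.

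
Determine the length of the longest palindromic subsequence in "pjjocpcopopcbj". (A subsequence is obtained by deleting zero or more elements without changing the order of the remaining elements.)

9

One longest palindromic subsequence is jcpopopcj (positions 2,5,6,8,9,10,11,12,14); it reads the same forward and backward, and the interval DP gives dp[1][14] = 9.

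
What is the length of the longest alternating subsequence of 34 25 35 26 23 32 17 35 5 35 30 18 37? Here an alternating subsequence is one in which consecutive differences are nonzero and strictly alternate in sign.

11

Track the best alternating length ending on an up-step vs a down-step at each position: up/down = 1/1, 1/2, 3/1, 3/4, 1/4, 5/4, 1/6, 7/1, 1/8, 9/1, 9/10, 9/10, 11/1.
The maximum over both is 11; one such subsequence is 34, 25, 35, 26, 32, 17, 35, 5, 35, 30, 37.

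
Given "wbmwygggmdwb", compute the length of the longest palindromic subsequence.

7

One longest palindromic subsequence is bwgggwb (positions 2,4,6,7,8,11,12); it reads the same forward and backward, and the interval DP gives dp[1][12] = 7.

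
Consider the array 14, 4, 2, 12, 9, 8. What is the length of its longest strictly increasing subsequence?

One longest increasing subsequence is 4, 12 (positions 2,4), of length 2; no longer one exists.

2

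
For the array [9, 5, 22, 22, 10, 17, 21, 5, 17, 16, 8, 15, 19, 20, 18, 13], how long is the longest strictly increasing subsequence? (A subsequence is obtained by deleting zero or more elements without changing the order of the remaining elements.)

5

Let dp[i] be the longest increasing subsequence ending at position i. Then dp = [1, 1, 2, 2, 2, 3, 4, 1, 3, 3, 2, 3, 4, 5, 4, 3].
The maximum is 5; one witness is 9, 10, 17, 19, 20 at positions 1,5,6,13,14.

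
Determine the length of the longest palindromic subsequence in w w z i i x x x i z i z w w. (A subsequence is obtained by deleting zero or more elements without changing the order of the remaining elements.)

13

One longest palindromic subsequence is wwziixxxiizww (positions 1,2,3,4,5,6,7,8,9,11,12,13,14); it reads the same forward and backward, and the interval DP gives dp[1][14] = 13.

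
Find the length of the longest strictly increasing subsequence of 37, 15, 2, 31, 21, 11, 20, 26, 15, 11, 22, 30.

Scanning left to right, the best length ending at each element is: 37→1, 15→1, 2→1, 31→2, 21→2, 11→2, 20→3, 26→4, 15→3, 11→2, 22→4, 30→5.
So the longest increasing subsequence has length 5, e.g. 2, 11, 20, 26, 30.

5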